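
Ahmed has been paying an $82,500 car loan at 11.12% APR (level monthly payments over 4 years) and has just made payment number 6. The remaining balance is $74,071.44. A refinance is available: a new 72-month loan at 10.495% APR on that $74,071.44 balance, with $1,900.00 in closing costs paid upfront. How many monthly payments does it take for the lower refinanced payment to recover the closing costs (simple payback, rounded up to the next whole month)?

3 months

Current payment = 82,500 × 11.12%/12 / (1 − (1+0.0092667)^−48) = $2,137.07.
Refinanced payment = 74,071.44 × 0.0087458 / (1 − (1+0.0087458)^−72) = $1,390.80.
Monthly savings = $2,137.07 − $1,390.80 = $746.27.
Break-even = $1,900.00 / $746.27 = 2.55 → 3 months.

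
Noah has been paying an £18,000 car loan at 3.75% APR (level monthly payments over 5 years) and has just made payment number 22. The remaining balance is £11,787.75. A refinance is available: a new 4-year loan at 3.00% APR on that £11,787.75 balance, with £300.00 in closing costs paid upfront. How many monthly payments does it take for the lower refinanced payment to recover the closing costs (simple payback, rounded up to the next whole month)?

Current payment = 18,000 × 3.75%/12 / (1 − (1+0.0031250)^−60) = £329.47.
Refinanced payment = 11,787.75 × 0.0025000 / (1 − (1+0.0025000)^−48) = £260.91.
Monthly savings = £329.47 − £260.91 = £68.56.
Break-even = £300.00 / £68.56 = 4.38 → 5 months.

5 months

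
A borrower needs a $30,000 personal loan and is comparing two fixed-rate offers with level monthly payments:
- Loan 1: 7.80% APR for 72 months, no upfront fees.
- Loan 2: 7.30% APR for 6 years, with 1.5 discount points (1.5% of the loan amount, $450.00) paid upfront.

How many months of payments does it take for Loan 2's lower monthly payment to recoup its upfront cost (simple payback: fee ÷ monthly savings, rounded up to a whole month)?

62 months

Loan 1: at 7.80% the monthly rate is 0.0065000, so the payment is 30,000 × 0.0065000 / (1 − 1.0065000^−72) = $523.07.
Loan 2: monthly rate = 7.3%/12 = 0.0060833; payment = 30,000 × 0.0060833 / (1 − (1+0.0060833)^−72) = $515.80.
Monthly savings = $523.07 − $515.80 = $7.27.
Break-even = $450.00 / $7.27 = 61.90 → 62 months.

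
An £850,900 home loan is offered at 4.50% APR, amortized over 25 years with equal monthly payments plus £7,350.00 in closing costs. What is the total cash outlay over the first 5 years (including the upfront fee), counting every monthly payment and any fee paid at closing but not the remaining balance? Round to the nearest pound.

Monthly rate = 4.5%/12 = 0.0037500; payment = 850,900 × 0.0037500 / (1 − (1+0.0037500)^−300) = £4,729.58.
Total outlay = 60 × £4,729.58 + £7,350.00 = £291,124.80.

£291,125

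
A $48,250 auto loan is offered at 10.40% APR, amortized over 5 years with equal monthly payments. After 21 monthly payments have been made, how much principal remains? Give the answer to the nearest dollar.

$34,117

With monthly rate i = 10.4%/12 = 0.0086667, the balance after k of n payments is P · [(1+i)^n − (1+i)^k] / [(1+i)^n − 1].
(1+0.0086667)^60 = 1.67826346 and (1+0.0086667)^21 = 1.19867390, so the balance is 48,250 × (1.67826346 − 1.19867390) / (1.67826346 − 1) = $34,116.83.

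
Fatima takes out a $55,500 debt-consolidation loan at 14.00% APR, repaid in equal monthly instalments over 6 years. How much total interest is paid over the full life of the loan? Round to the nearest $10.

Monthly rate = 14%/12 = 0.0116667; payment = 55,500 × 0.0116667 / (1 − (1+0.0116667)^−72) = $1,143.62.
Total paid = 72 × $1,143.62 = $82,340.64; interest = $82,340.64 − $55,500 = $26,840.64.

$26,840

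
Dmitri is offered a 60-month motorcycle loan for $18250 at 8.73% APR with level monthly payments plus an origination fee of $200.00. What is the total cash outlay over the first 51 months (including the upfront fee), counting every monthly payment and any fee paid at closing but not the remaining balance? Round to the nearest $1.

Monthly rate = 8.73%/12 = 0.0072750; payment = 18,250 × 0.0072750 / (1 − (1+0.0072750)^−60) = $376.45.
Total outlay = 51 × $376.45 + $200.00 = $19,398.95.

$19,399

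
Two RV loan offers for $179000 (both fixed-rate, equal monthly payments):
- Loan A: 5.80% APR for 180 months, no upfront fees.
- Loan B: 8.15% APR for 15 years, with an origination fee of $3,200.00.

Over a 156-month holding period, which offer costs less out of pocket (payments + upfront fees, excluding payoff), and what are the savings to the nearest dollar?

Loan A by $39,848

Loan A: monthly rate = 5.8%/12 = 0.0048333; payment = 179,000 × 0.0048333 / (1 − (1+0.0048333)^−180) = $1,491.23.
Loan B: monthly rate = 8.15%/12 = 0.0067917; payment = 179,000 × 0.0067917 / (1 − (1+0.0067917)^−180) = $1,726.15.
Over 156 months: Loan A costs 156 × $1,491.23 = $232,631.88; Loan B costs 156 × $1,726.15 + $3,200.00 = $272,479.40.
Loan A is cheaper by $272,479.40 − $232,631.88 = $39,847.52.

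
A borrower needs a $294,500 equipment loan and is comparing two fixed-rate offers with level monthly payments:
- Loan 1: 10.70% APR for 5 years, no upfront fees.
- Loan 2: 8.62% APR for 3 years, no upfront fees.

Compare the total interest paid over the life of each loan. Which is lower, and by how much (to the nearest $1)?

Loan 1: monthly rate = 10.7%/12 = 0.0089167; payment = 294,500 × 0.0089167 / (1 − (1+0.0089167)^−60) = $6,359.17.
Total interest on Loan 1 = 60 × $6,359.17 − $294,500 = $87,050.20.
Loan 2: monthly rate = 8.62%/12 = 0.0071833; payment = 294,500 × 0.0071833 / (1 − (1+0.0071833)^−36) = $9,313.02.
Total interest on Loan 2 = 36 × $9,313.02 − $294,500 = $40,768.72.
Loan 2 is lower by $46,281.48.

Loan 2 by $46,281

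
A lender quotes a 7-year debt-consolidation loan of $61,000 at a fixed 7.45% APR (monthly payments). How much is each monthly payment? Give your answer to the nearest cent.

$934.13

At 7.45% the monthly rate is 0.0062083, so the payment is 61,000 × 0.0062083 / (1 − 1.0062083^−84) = $934.13.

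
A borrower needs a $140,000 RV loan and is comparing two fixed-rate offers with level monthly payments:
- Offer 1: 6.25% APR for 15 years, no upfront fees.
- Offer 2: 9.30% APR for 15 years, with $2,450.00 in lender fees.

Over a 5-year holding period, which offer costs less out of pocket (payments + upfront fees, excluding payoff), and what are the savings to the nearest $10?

Offer 1: monthly rate = 6.25%/12 = 0.0052083; payment = 140,000 × 0.0052083 / (1 − (1+0.0052083)^−180) = $1,200.39.
Offer 2: at 9.30% the monthly rate is 0.0077500, so the payment is 140,000 × 0.0077500 / (1 − 1.0077500^−180) = $1,445.07.
Over 60 months: Offer 1 costs 60 × $1,200.39 = $72,023.40; Offer 2 costs 60 × $1,445.07 + $2,450.00 = $89,154.20.
Offer 1 is cheaper by $89,154.20 − $72,023.40 = $17,130.80.

Offer 1 by $17,130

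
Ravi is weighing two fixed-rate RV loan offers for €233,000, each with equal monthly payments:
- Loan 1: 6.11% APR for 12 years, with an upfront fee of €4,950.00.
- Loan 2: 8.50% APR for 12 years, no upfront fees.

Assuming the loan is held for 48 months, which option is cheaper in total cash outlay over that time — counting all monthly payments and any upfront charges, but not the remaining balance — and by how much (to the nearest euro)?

Loan 1 by €9,422

Loan 1: at 6.11% the monthly rate is 0.0050917, so the payment is 233,000 × 0.0050917 / (1 − 1.0050917^−144) = €2,287.02.
Loan 2: monthly rate = 8.5%/12 = 0.0070833; payment = 233,000 × 0.0070833 / (1 − (1+0.0070833)^−144) = €2,586.43.
Over 48 months: Loan 1 costs 48 × €2,287.02 + €4,950.00 = €114,726.96; Loan 2 costs 48 × €2,586.43 = €124,148.64.
Loan 1 is cheaper by €124,148.64 − €114,726.96 = €9,421.68.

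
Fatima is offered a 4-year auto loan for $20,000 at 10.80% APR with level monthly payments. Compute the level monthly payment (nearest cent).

$514.97

Monthly rate = 10.8%/12 = 0.0090000; payment = 20,000 × 0.0090000 / (1 − (1+0.0090000)^−48) = $514.97.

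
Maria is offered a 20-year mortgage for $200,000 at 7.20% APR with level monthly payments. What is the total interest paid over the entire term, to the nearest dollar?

$177,928

Monthly rate = 7.2%/12 = 0.0060000; payment = 200,000 × 0.0060000 / (1 − (1+0.0060000)^−240) = $1,574.70.
Total paid = 240 × $1,574.70 = $377,928.00; interest = $377,928.00 − $200,000 = $177,928.00.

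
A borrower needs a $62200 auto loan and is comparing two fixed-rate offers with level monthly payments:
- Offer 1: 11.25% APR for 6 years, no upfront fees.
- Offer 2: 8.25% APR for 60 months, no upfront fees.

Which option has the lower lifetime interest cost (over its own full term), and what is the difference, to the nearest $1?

Offer 2 by $9,698

Offer 1: monthly rate = 11.25%/12 = 0.0093750; payment = 62,200 × 0.0093750 / (1 − (1+0.0093750)^−72) = $1,191.90.
Total interest on Offer 1 = 72 × $1,191.90 − $62,200 = $23,616.80.
Offer 2: at 8.25% the monthly rate is 0.0068750, so the payment is 62,200 × 0.0068750 / (1 − 1.0068750^−60) = $1,268.65.
Total interest on Offer 2 = 60 × $1,268.65 − $62,200 = $13,919.00.
Offer 2 is lower by $9,697.80.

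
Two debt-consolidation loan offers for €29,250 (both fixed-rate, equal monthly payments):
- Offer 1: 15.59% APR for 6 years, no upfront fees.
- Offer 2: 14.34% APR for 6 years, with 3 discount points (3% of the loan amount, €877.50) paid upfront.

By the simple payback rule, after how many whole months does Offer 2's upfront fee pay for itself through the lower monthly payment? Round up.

Offer 1: at 15.59% the monthly rate is 0.0129917, so the payment is 29,250 × 0.0129917 / (1 − 1.0129917^−72) = €627.90.
Offer 2: monthly rate = 14.34%/12 = 0.0119500; payment = 29,250 × 0.0119500 / (1 − (1+0.0119500)^−72) = €608.06.
Monthly savings = €627.90 − €608.06 = €19.84.
Break-even = €877.50 / €19.84 = 44.23 → 45 months.

45 months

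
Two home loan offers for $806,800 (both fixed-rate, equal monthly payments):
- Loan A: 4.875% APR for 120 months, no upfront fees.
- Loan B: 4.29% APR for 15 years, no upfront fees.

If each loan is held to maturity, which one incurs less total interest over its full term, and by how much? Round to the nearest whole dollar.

Loan A: monthly rate = 4.875%/12 = 0.0040625; payment = 806,800 × 0.0040625 / (1 − (1+0.0040625)^−120) = $8,508.16.
Total interest on Loan A = 120 × $8,508.16 − $806,800 = $214,179.20.
Loan B: monthly rate = 4.29%/12 = 0.0035750; payment = 806,800 × 0.0035750 / (1 − (1+0.0035750)^−180) = $6,085.73.
Total interest on Loan B = 180 × $6,085.73 − $806,800 = $288,631.40.
Loan A is lower by $74,452.20.

Loan A by $74,452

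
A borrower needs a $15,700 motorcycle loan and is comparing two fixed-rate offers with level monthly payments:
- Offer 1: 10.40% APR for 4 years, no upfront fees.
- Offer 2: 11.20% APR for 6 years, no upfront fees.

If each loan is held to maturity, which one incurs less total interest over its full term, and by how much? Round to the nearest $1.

Offer 1 by $2,374

Offer 1: at 10.40% the monthly rate is 0.0086667, so the payment is 15,700 × 0.0086667 / (1 − 1.0086667^−48) = $401.22.
Total interest on Offer 1 = 48 × $401.22 − $15,700 = $3,558.56.
Offer 2: monthly rate = 11.2%/12 = 0.0093333; payment = 15,700 × 0.0093333 / (1 − (1+0.0093333)^−72) = $300.45.
Total interest on Offer 2 = 72 × $300.45 − $15,700 = $5,932.40.
Offer 1 is lower by $2,373.84.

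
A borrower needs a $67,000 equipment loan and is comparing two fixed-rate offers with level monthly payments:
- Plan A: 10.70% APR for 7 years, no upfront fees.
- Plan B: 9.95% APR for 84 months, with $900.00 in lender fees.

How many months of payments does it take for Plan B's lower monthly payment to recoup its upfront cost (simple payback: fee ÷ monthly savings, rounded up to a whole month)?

Plan A: monthly rate = 10.7%/12 = 0.0089167; payment = 67,000 × 0.0089167 / (1 − (1+0.0089167)^−84) = $1,136.66.
Plan B: monthly rate = 9.95%/12 = 0.0082917; payment = 67,000 × 0.0082917 / (1 − (1+0.0082917)^−84) = $1,110.55.
Monthly savings = $1,136.66 − $1,110.55 = $26.11.
Break-even = $900.00 / $26.11 = 34.47 → 35 months.

35 months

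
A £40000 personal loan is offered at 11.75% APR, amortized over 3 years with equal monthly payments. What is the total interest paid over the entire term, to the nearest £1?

At 11.75% the monthly rate is 0.0097917, so the payment is 40,000 × 0.0097917 / (1 − 1.0097917^−36) = £1,323.80.
Total paid = 36 × £1,323.80 = £47,656.80; interest = £47,656.80 − £40,000 = £7,656.80.

£7,657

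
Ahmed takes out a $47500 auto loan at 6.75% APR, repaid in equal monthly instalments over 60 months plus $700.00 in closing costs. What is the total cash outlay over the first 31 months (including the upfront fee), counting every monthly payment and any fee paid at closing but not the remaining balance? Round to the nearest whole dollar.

$29,684

Monthly rate = 6.75%/12 = 0.0056250; payment = 47,500 × 0.0056250 / (1 − (1+0.0056250)^−60) = $934.96.
Total outlay = 31 × $934.96 + $700.00 = $29,683.76.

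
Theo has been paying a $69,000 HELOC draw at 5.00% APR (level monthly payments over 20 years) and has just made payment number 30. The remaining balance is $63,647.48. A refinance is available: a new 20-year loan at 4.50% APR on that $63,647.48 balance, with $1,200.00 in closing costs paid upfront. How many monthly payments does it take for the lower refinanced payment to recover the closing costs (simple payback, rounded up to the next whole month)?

23 months

Current payment = 69,000 × 5%/12 / (1 − (1+0.0041667)^−240) = $455.37.
Refinanced payment = 63,647.48 × 0.0037500 / (1 − (1+0.0037500)^−240) = $402.67.
Monthly savings = $455.37 − $402.67 = $52.70.
Break-even = $1,200.00 / $52.70 = 22.77 → 23 months.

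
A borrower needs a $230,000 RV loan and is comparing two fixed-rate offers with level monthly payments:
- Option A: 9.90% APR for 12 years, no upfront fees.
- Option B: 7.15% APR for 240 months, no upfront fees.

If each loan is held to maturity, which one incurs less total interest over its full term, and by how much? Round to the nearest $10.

Option A by $39,050

Option A: at 9.90% the monthly rate is 0.0082500, so the payment is 230,000 × 0.0082500 / (1 − 1.0082500^−144) = $2,735.41.
Total interest on Option A = 144 × $2,735.41 − $230,000 = $163,899.04.
Option B: at 7.15% the monthly rate is 0.0059583, so the payment is 230,000 × 0.0059583 / (1 − 1.0059583^−240) = $1,803.95.
Total interest on Option B = 240 × $1,803.95 − $230,000 = $202,948.00.
Option A is lower by $39,048.96.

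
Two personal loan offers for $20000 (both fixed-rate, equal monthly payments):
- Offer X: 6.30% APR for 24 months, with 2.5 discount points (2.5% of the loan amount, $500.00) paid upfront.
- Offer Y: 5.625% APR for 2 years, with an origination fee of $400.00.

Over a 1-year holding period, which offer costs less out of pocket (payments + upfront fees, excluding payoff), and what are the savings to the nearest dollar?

Offer Y by $173

Offer X: at 6.30% the monthly rate is 0.0052500, so the payment is 20,000 × 0.0052500 / (1 − 1.0052500^−24) = $889.12.
Offer Y: monthly rate = 5.625%/12 = 0.0046875; payment = 20,000 × 0.0046875 / (1 − (1+0.0046875)^−24) = $883.04.
Over 12 months: Offer X costs 12 × $889.12 + $500.00 = $11,169.44; Offer Y costs 12 × $883.04 + $400.00 = $10,996.48.
Offer Y is cheaper by $11,169.44 − $10,996.48 = $172.96.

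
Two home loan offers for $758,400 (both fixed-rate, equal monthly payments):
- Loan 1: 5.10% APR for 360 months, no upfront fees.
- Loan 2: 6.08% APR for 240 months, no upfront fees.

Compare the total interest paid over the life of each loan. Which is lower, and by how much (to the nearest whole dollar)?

Loan 2 by $169,950

Loan 1: at 5.10% the monthly rate is 0.0042500, so the payment is 758,400 × 0.0042500 / (1 − 1.0042500^−360) = $4,117.73.
Total interest on Loan 1 = 360 × $4,117.73 − $758,400 = $723,982.80.
Loan 2: monthly rate = 6.08%/12 = 0.0050667; payment = 758,400 × 0.0050667 / (1 − (1+0.0050667)^−240) = $5,468.47.
Total interest on Loan 2 = 240 × $5,468.47 − $758,400 = $554,032.80.
Loan 2 is lower by $169,950.00.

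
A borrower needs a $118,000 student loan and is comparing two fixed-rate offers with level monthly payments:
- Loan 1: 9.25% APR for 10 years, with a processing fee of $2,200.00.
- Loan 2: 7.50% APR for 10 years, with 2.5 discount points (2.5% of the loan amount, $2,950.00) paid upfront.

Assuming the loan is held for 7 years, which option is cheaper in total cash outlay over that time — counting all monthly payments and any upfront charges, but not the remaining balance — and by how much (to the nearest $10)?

Loan 2 by $8,500

Loan 1: at 9.25% the monthly rate is 0.0077083, so the payment is 118,000 × 0.0077083 / (1 − 1.0077083^−120) = $1,510.79.
Loan 2: monthly rate = 7.5%/12 = 0.0062500; payment = 118,000 × 0.0062500 / (1 − (1+0.0062500)^−120) = $1,400.68.
Over 84 months: Loan 1 costs 84 × $1,510.79 + $2,200.00 = $129,106.36; Loan 2 costs 84 × $1,400.68 + $2,950.00 = $120,607.12.
Loan 2 is cheaper by $129,106.36 − $120,607.12 = $8,499.24.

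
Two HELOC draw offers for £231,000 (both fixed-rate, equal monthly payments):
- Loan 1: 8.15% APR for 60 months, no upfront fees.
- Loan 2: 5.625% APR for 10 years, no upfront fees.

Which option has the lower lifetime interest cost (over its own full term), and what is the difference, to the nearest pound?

Loan 1 by £20,528

Loan 1: at 8.15% the monthly rate is 0.0067917, so the payment is 231,000 × 0.0067917 / (1 − 1.0067917^−60) = £4,700.45.
Total interest on Loan 1 = 60 × £4,700.45 − £231,000 = £51,027.00.
Loan 2: at 5.625% the monthly rate is 0.0046875, so the payment is 231,000 × 0.0046875 / (1 − 1.0046875^−120) = £2,521.29.
Total interest on Loan 2 = 120 × £2,521.29 − £231,000 = £71,554.80.
Loan 1 is lower by £20,527.80.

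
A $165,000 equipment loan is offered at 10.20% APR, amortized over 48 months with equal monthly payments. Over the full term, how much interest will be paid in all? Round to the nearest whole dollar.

Monthly rate = 10.2%/12 = 0.0085000; payment = 165,000 × 0.0085000 / (1 − (1+0.0085000)^−48) = $4,200.69.
Total paid = 48 × $4,200.69 = $201,633.12; interest = $201,633.12 − $165,000 = $36,633.12.

$36,633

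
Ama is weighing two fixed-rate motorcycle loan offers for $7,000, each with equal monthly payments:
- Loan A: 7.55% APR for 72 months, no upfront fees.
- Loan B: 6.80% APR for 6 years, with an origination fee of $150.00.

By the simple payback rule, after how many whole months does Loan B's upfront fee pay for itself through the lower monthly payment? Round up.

60 months

Loan A: at 7.55% the monthly rate is 0.0062917, so the payment is 7,000 × 0.0062917 / (1 − 1.0062917^−72) = $121.20.
Loan B: monthly rate = 6.8%/12 = 0.0056667; payment = 7,000 × 0.0056667 / (1 − (1+0.0056667)^−72) = $118.67.
Monthly savings = $121.20 − $118.67 = $2.53.
Break-even = $150.00 / $2.53 = 59.29 → 60 months.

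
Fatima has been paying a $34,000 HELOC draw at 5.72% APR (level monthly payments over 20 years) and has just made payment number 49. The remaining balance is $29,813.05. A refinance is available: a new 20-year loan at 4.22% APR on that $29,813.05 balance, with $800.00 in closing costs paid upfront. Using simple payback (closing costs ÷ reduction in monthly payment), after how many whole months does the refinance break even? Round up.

15 months

Current payment = 34,000 × 5.72%/12 / (1 − (1+0.0047667)^−240) = $238.13.
Refinanced payment = 29,813.05 × 0.0035167 / (1 − (1+0.0035167)^−240) = $184.14.
Monthly savings = $238.13 − $184.14 = $53.99.
Break-even = $800.00 / $53.99 = 14.82 → 15 months.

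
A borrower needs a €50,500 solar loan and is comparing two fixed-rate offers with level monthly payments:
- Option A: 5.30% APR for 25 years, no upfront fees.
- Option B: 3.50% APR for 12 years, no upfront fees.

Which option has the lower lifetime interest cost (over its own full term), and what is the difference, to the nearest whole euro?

Option A: at 5.30% the monthly rate is 0.0044167, so the payment is 50,500 × 0.0044167 / (1 − 1.0044167^−300) = €304.11.
Total interest on Option A = 300 × €304.11 − €50,500 = €40,733.00.
Option B: at 3.50% the monthly rate is 0.0029167, so the payment is 50,500 × 0.0029167 / (1 − 1.0029167^−144) = €429.98.
Total interest on Option B = 144 × €429.98 − €50,500 = €11,417.12.
Option B is lower by €29,315.88.

Option B by €29,316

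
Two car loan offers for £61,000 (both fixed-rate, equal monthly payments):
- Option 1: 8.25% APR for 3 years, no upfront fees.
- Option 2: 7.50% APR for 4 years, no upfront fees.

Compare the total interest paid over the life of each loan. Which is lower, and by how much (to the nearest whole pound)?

Option 1: monthly rate = 8.25%/12 = 0.0068750; payment = 61,000 × 0.0068750 / (1 − (1+0.0068750)^−36) = £1,918.56.
Total interest on Option 1 = 36 × £1,918.56 − £61,000 = £8,068.16.
Option 2: monthly rate = 7.5%/12 = 0.0062500; payment = 61,000 × 0.0062500 / (1 − (1+0.0062500)^−48) = £1,474.91.
Total interest on Option 2 = 48 × £1,474.91 − £61,000 = £9,795.68.
Option 1 is lower by £1,727.52.

Option 1 by £1,728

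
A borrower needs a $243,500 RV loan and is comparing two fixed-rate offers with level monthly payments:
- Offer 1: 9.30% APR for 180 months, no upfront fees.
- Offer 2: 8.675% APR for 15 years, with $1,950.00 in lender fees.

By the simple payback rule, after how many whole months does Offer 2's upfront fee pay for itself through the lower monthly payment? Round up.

Offer 1: at 9.30% the monthly rate is 0.0077500, so the payment is 243,500 × 0.0077500 / (1 − 1.0077500^−180) = $2,513.38.
Offer 2: at 8.675% the monthly rate is 0.0072292, so the payment is 243,500 × 0.0072292 / (1 − 1.0072292^−180) = $2,422.88.
Monthly savings = $2,513.38 − $2,422.88 = $90.50.
Break-even = $1,950.00 / $90.50 = 21.55 → 22 months.

22 months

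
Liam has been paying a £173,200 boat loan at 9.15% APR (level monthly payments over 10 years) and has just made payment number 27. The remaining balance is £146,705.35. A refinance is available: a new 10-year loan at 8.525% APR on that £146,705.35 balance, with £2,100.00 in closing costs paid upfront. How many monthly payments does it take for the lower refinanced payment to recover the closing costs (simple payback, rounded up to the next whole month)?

6 months

Current payment = 173,200 × 9.15%/12 / (1 − (1+0.0076250)^−120) = £2,208.11.
Refinanced payment = 146,705.35 × 0.0071042 / (1 − (1+0.0071042)^−120) = £1,820.90.
Monthly savings = £2,208.11 − £1,820.90 = £387.21.
Break-even = £2,100.00 / £387.21 = 5.42 → 6 months.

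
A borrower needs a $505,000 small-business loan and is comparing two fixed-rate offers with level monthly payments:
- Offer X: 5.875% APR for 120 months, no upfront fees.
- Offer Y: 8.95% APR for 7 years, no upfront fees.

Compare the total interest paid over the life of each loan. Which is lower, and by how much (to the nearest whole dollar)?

Offer X: monthly rate = 5.875%/12 = 0.0048958; payment = 505,000 × 0.0048958 / (1 − (1+0.0048958)^−120) = $5,574.89.
Total interest on Offer X = 120 × $5,574.89 − $505,000 = $163,986.80.
Offer Y: monthly rate = 8.95%/12 = 0.0074583; payment = 505,000 × 0.0074583 / (1 − (1+0.0074583)^−84) = $8,112.18.
Total interest on Offer Y = 84 × $8,112.18 − $505,000 = $176,423.12.
Offer X is lower by $12,436.32.

Offer X by $12,436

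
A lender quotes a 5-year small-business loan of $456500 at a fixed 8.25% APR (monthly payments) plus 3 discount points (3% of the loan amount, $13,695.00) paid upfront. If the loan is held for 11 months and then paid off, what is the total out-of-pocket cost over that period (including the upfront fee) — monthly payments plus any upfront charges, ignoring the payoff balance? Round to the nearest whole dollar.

At 8.25% the monthly rate is 0.0068750, so the payment is 456,500 × 0.0068750 / (1 − 1.0068750^−60) = $9,310.89.
Total outlay = 11 × $9,310.89 + $13,695.00 = $116,114.79.

$116,115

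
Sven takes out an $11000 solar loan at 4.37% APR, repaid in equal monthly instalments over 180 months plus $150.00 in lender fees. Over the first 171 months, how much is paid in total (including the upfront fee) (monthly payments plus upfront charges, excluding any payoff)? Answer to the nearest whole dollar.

$14,415

Monthly rate = 4.37%/12 = 0.0036417; payment = 11,000 × 0.0036417 / (1 − (1+0.0036417)^−180) = $83.42.
Total outlay = 171 × $83.42 + $150.00 = $14,414.82.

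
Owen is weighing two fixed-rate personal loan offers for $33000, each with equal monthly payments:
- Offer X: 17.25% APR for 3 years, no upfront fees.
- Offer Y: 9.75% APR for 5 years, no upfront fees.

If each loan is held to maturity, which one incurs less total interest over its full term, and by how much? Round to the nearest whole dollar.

Offer X: monthly rate = 17.25%/12 = 0.0143750; payment = 33,000 × 0.0143750 / (1 − (1+0.0143750)^−36) = $1,180.65.
Total interest on Offer X = 36 × $1,180.65 − $33,000 = $9,503.40.
Offer Y: monthly rate = 9.75%/12 = 0.0081250; payment = 33,000 × 0.0081250 / (1 − (1+0.0081250)^−60) = $697.10.
Total interest on Offer Y = 60 × $697.10 − $33,000 = $8,826.00.
Offer Y is lower by $677.40.

Offer Y by $677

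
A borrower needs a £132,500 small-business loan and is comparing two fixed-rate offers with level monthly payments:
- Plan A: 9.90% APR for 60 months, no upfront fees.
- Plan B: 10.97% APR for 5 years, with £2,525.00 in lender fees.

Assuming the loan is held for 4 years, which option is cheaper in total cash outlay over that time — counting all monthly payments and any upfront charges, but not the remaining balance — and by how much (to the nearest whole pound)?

Plan A: at 9.90% the monthly rate is 0.0082500, so the payment is 132,500 × 0.0082500 / (1 − 1.0082500^−60) = £2,808.72.
Plan B: at 10.97% the monthly rate is 0.0091417, so the payment is 132,500 × 0.0091417 / (1 − 1.0091417^−60) = £2,878.89.
Over 48 months: Plan A costs 48 × £2,808.72 = £134,818.56; Plan B costs 48 × £2,878.89 + £2,525.00 = £140,711.72.
Plan A is cheaper by £140,711.72 − £134,818.56 = £5,893.16.

Plan A by £5,893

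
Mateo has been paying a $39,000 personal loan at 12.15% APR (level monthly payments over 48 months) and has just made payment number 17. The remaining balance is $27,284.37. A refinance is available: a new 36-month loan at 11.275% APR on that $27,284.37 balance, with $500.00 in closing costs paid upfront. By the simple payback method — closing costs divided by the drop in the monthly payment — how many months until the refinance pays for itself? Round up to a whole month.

Current payment = 39,000 × 12.15%/12 / (1 − (1+0.0101250)^−48) = $1,029.89.
Refinanced payment = 27,284.37 × 0.0093958 / (1 − (1+0.0093958)^−36) = $896.81.
Monthly savings = $1,029.89 − $896.81 = $133.08.
Break-even = $500.00 / $133.08 = 3.76 → 4 months.

4 months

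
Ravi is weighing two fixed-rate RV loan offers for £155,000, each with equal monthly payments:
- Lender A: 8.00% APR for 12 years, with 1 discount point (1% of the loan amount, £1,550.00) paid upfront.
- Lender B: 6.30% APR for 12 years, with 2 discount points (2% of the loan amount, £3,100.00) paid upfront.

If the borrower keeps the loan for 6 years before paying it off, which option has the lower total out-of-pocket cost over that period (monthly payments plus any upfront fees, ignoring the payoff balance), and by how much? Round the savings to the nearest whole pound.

Lender A: at 8.00% the monthly rate is 0.0066667, so the payment is 155,000 × 0.0066667 / (1 − 1.0066667^−144) = £1,677.80.
Lender B: monthly rate = 6.3%/12 = 0.0052500; payment = 155,000 × 0.0052500 / (1 − (1+0.0052500)^−144) = £1,536.74.
Over 72 months: Lender A costs 72 × £1,677.80 + £1,550.00 = £122,351.60; Lender B costs 72 × £1,536.74 + £3,100.00 = £113,745.28.
Lender B is cheaper by £122,351.60 − £113,745.28 = £8,606.32.

Lender B by £8,606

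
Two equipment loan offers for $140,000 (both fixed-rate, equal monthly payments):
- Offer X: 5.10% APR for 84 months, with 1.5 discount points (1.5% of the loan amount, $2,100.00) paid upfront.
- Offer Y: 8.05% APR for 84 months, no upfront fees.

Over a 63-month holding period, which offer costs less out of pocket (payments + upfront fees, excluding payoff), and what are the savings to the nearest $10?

Offer X: monthly rate = 5.1%/12 = 0.0042500; payment = 140,000 × 0.0042500 / (1 − (1+0.0042500)^−84) = $1,985.33.
Offer Y: at 8.05% the monthly rate is 0.0067083, so the payment is 140,000 × 0.0067083 / (1 − 1.0067083^−84) = $2,185.56.
Over 63 months: Offer X costs 63 × $1,985.33 + $2,100.00 = $127,175.79; Offer Y costs 63 × $2,185.56 = $137,690.28.
Offer X is cheaper by $137,690.28 − $127,175.79 = $10,514.49.

Offer X by $10,510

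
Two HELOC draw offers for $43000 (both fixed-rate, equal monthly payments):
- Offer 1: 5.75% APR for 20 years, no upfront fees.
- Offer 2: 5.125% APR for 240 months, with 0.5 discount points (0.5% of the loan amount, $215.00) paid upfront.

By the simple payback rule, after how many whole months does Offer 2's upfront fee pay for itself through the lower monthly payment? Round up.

15 months

Offer 1: at 5.75% the monthly rate is 0.0047917, so the payment is 43,000 × 0.0047917 / (1 − 1.0047917^−240) = $301.90.
Offer 2: at 5.125% the monthly rate is 0.0042708, so the payment is 43,000 × 0.0042708 / (1 − 1.0042708^−240) = $286.76.
Monthly savings = $301.90 − $286.76 = $15.14.
Break-even = $215.00 / $15.14 = 14.20 → 15 months.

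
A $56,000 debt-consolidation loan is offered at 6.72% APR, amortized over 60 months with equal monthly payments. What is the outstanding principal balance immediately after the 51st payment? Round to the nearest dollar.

$9,641

With monthly rate i = 6.72%/12 = 0.0056000, the balance after k of n payments is P · [(1+i)^n − (1+i)^k] / [(1+i)^n − 1].
(1+0.0056000)^60 = 1.39802804 and (1+0.0056000)^51 = 1.32950048, so the balance is 56,000 × (1.39802804 − 1.32950048) / (1.39802804 − 1) = $9,641.39.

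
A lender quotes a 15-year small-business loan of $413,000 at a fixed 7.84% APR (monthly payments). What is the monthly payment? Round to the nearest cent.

$3,908.79

Monthly rate = 7.84%/12 = 0.0065333; payment = 413,000 × 0.0065333 / (1 − (1+0.0065333)^−180) = $3,908.79.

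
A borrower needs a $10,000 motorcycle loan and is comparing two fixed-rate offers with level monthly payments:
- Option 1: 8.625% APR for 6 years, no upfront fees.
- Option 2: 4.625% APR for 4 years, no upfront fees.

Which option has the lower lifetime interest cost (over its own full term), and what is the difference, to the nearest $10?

Option 2 by $1,870

Option 1: monthly rate = 8.625%/12 = 0.0071875; payment = 10,000 × 0.0071875 / (1 − (1+0.0071875)^−72) = $178.40.
Total interest on Option 1 = 72 × $178.40 − $10,000 = $2,844.80.
Option 2: monthly rate = 4.625%/12 = 0.0038542; payment = 10,000 × 0.0038542 / (1 − (1+0.0038542)^−48) = $228.60.
Total interest on Option 2 = 48 × $228.60 − $10,000 = $972.80.
Option 2 is lower by $1,872.00.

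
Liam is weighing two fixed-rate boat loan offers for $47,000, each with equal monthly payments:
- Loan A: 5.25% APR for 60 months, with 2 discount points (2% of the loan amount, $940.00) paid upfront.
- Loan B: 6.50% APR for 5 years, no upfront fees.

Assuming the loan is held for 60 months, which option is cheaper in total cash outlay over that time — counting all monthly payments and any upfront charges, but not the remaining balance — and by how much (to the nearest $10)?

Loan A by $700

Loan A: monthly rate = 5.25%/12 = 0.0043750; payment = 47,000 × 0.0043750 / (1 − (1+0.0043750)^−60) = $892.34.
Loan B: monthly rate = 6.5%/12 = 0.0054167; payment = 47,000 × 0.0054167 / (1 − (1+0.0054167)^−60) = $919.61.
Over 60 months: Loan A costs 60 × $892.34 + $940.00 = $54,480.40; Loan B costs 60 × $919.61 = $55,176.60.
Loan A is cheaper by $55,176.60 − $54,480.40 = $696.20.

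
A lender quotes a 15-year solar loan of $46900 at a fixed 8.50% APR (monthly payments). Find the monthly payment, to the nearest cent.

$461.84

At 8.50% the monthly rate is 0.0070833, so the payment is 46,900 × 0.0070833 / (1 − 1.0070833^−180) = $461.84.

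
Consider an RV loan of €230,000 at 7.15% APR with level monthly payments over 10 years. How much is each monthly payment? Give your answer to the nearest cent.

€2,688.31

At 7.15% the monthly rate is 0.0059583, so the payment is 230,000 × 0.0059583 / (1 − 1.0059583^−120) = €2,688.31.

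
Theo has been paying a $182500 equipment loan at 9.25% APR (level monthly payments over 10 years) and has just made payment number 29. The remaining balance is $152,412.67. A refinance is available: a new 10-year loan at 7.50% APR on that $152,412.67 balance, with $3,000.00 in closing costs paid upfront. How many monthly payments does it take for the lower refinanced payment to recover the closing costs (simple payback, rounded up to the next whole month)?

6 months

Current payment = 182,500 × 9.25%/12 / (1 − (1+0.0077083)^−120) = $2,336.60.
Refinanced payment = 152,412.67 × 0.0062500 / (1 − (1+0.0062500)^−120) = $1,809.17.
Monthly savings = $2,336.60 − $1,809.17 = $527.43.
Break-even = $3,000.00 / $527.43 = 5.69 → 6 months.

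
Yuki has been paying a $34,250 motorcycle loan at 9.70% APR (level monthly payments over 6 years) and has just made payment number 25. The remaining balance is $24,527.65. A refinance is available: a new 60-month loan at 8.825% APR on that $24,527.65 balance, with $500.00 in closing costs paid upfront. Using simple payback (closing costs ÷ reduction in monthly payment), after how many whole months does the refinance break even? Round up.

Current payment = 34,250 × 9.7%/12 / (1 − (1+0.0080833)^−72) = $629.34.
Refinanced payment = 24,527.65 × 0.0073542 / (1 − (1+0.0073542)^−60) = $507.07.
Monthly savings = $629.34 − $507.07 = $122.27.
Break-even = $500.00 / $122.27 = 4.09 → 5 months.

5 months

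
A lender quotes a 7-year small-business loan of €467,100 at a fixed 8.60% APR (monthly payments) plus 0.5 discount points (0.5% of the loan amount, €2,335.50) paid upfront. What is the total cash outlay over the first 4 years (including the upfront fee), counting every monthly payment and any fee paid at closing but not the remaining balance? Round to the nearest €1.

Monthly rate = 8.6%/12 = 0.0071667; payment = 467,100 × 0.0071667 / (1 − (1+0.0071667)^−84) = €7,420.73.
Total outlay = 48 × €7,420.73 + €2,335.50 = €358,530.54.

€358,531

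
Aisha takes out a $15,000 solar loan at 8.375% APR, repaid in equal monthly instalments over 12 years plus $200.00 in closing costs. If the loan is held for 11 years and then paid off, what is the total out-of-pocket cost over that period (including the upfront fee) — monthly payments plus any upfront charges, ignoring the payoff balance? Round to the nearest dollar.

Monthly rate = 8.375%/12 = 0.0069792; payment = 15,000 × 0.0069792 / (1 − (1+0.0069792)^−144) = $165.47.
Total outlay = 132 × $165.47 + $200.00 = $22,042.04.

$22,042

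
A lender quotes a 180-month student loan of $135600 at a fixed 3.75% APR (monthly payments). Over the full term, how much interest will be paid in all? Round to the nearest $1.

At 3.75% the monthly rate is 0.0031250, so the payment is 135,600 × 0.0031250 / (1 − 1.0031250^−180) = $986.11.
Total paid = 180 × $986.11 = $177,499.80; interest = $177,499.80 − $135,600 = $41,899.80.

$41,900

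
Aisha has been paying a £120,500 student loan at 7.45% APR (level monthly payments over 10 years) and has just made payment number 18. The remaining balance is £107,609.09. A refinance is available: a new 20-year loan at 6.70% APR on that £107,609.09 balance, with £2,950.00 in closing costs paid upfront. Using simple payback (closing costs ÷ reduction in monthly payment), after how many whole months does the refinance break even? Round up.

5 months

Current payment = 120,500 × 7.45%/12 / (1 − (1+0.0062083)^−120) = £1,427.21.
Refinanced payment = 107,609.09 × 0.0055833 / (1 − (1+0.0055833)^−240) = £815.03.
Monthly savings = £1,427.21 − £815.03 = £612.18.
Break-even = £2,950.00 / £612.18 = 4.82 → 5 months.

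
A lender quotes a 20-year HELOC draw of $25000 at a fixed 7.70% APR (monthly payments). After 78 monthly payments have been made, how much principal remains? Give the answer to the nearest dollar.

$20,559

With monthly rate i = 7.7%/12 = 0.0064167, the balance after k of n payments is P · [(1+i)^n − (1+i)^k] / [(1+i)^n − 1].
(1+0.0064167)^240 = 4.64169779 and (1+0.0064167)^78 = 1.64691043, so the balance is 25,000 × (4.64169779 − 1.64691043) / (4.64169779 − 1) = $20,559.01.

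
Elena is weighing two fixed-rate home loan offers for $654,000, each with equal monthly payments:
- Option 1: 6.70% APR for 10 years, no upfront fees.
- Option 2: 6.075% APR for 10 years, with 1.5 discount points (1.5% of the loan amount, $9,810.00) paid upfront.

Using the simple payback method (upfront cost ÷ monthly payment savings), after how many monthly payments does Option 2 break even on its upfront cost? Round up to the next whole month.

Option 1: at 6.70% the monthly rate is 0.0055833, so the payment is 654,000 × 0.0055833 / (1 − 1.0055833^−120) = $7,492.76.
Option 2: monthly rate = 6.075%/12 = 0.0050625; payment = 654,000 × 0.0050625 / (1 − (1+0.0050625)^−120) = $7,285.40.
Monthly savings = $7,492.76 − $7,285.40 = $207.36.
Break-even = $9,810.00 / $207.36 = 47.31 → 48 months.

48 months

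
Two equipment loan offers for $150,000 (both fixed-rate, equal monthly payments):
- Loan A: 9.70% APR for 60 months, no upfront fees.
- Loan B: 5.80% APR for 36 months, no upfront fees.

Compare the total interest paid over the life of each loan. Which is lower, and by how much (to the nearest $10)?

Loan B by $26,110

Loan A: at 9.70% the monthly rate is 0.0080833, so the payment is 150,000 × 0.0080833 / (1 − 1.0080833^−60) = $3,164.96.
Total interest on Loan A = 60 × $3,164.96 − $150,000 = $39,897.60.
Loan B: monthly rate = 5.8%/12 = 0.0048333; payment = 150,000 × 0.0048333 / (1 − (1+0.0048333)^−36) = $4,549.71.
Total interest on Loan B = 36 × $4,549.71 − $150,000 = $13,789.56.
Loan B is lower by $26,108.04.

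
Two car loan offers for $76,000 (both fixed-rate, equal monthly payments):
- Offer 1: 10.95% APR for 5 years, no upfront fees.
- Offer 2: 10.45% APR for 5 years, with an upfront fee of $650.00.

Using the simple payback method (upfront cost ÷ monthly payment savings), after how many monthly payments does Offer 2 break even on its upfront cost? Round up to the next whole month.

35 months

Offer 1: at 10.95% the monthly rate is 0.0091250, so the payment is 76,000 × 0.0091250 / (1 − 1.0091250^−60) = $1,650.53.
Offer 2: at 10.45% the monthly rate is 0.0087083, so the payment is 76,000 × 0.0087083 / (1 − 1.0087083^−60) = $1,631.65.
Monthly savings = $1,650.53 − $1,631.65 = $18.88.
Break-even = $650.00 / $18.88 = 34.43 → 35 months.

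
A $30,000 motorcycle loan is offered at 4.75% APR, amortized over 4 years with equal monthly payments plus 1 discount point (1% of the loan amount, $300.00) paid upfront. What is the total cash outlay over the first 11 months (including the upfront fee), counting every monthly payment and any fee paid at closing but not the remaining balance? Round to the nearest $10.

At 4.75% the monthly rate is 0.0039583, so the payment is 30,000 × 0.0039583 / (1 − 1.0039583^−48) = $687.49.
Total outlay = 11 × $687.49 + $300.00 = $7,862.39.

$7,860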